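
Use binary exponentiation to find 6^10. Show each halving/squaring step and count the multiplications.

Computing 6^10 by squaring (build up from 6^1; each line after the first costs one multiplication):

6^1 = 6
6^2 = (6^1)^2 = 6^2 = 36
6^4 = (6^2)^2 = 36^2 = 1296
6^5 = 6 * 6^4 = 6 * 1296 = 7776
6^10 = (6^5)^2 = 7776^2 = 60466176

Result: 60466176
Multiplications needed: 4 (4 lines after 6^1)

6^10 = 60466176. Using exponentiation by squaring, this requires 4 multiplications. The key idea: if the exponent is even, square the half-power; if odd, multiply by the base once.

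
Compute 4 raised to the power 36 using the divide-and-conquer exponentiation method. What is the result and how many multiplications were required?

Computing 4^36 by squaring (build up from 4^1; each line after the first costs one multiplication):

4^1 = 4
4^2 = (4^1)^2 = 4^2 = 16
4^4 = (4^2)^2 = 16^2 = 256
4^8 = (4^4)^2 = 256^2 = 65536
4^9 = 4 * 4^8 = 4 * 65536 = 262144
4^18 = (4^9)^2 = 262144^2 = 68719476736
4^36 = (4^18)^2 = 68719476736^2 = 4722366482869645213696

Result: 4722366482869645213696
Multiplications needed: 6 (6 lines after 4^1)

4^36 = 4722366482869645213696. Using exponentiation by squaring, this requires 6 multiplications. The key idea: if the exponent is even, square the half-power; if odd, multiply by the base once.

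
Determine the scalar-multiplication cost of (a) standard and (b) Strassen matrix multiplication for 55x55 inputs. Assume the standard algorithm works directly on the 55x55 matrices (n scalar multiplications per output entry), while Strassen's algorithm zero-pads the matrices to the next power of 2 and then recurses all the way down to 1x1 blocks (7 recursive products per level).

Matrix multiplication for 55x55 matrices:

Strassen's algorithm requires power-of-2 dimensions. Pad 55x55 to 64x64 (next power of 2).

Standard algorithm: 55^3 = 166375 multiplications
Strassen's algorithm: 7^(log2(64)) = 7^6 = 117649 multiplications
Savings: 166375 - 117649 = 48726 multiplications

Standard: 166375 multiplications (55^3). Strassen: 117649 multiplications (7^6, after padding to 64x64). Strassen reduces 8 recursive multiplications to 7 at each level.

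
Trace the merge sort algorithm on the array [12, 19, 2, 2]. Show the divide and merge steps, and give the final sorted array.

Merge sort trace:

Split: [12, 19, 2, 2] -> [12, 19] and [2, 2]
  Split: [12, 19] -> [12] and [19]
  Merge: [12] + [19] -> [12, 19]
  Split: [2, 2] -> [2] and [2]
  Merge: [2] + [2] -> [2, 2]
Merge: [12, 19] + [2, 2] -> [2, 2, 12, 19]

Final sorted array: [2, 2, 12, 19]

The merge sort proceeds by recursively splitting the array and merging sorted halves.
After all merges, the sorted array is [2, 2, 12, 19].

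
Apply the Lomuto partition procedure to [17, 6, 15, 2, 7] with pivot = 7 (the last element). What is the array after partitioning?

Lomuto partition with pivot = 7:

Initial array: [17, 6, 15, 2, 7]

arr[0]=17 > 7: no swap
arr[1]=6 <= 7: swap with position 0, array becomes [6, 17, 15, 2, 7]
arr[2]=15 > 7: no swap
arr[3]=2 <= 7: swap with position 1, array becomes [6, 2, 15, 17, 7]

Place pivot at position 2: [6, 2, 7, 17, 15]
Pivot position: 2

After partitioning with pivot 7, the array becomes [6, 2, 7, 17, 15]. The pivot is placed at index 2. All elements to the left of the pivot are <= 7, and all elements to the right are > 7.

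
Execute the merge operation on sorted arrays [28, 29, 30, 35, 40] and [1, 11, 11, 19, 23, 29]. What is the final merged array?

Merging process:

Compare 28 vs 1: take 1 from right. Merged: [1]
Compare 28 vs 11: take 11 from right. Merged: [1, 11]
Compare 28 vs 11: take 11 from right. Merged: [1, 11, 11]
Compare 28 vs 19: take 19 from right. Merged: [1, 11, 11, 19]
Compare 28 vs 23: take 23 from right. Merged: [1, 11, 11, 19, 23]
Compare 28 vs 29: take 28 from left. Merged: [1, 11, 11, 19, 23, 28]
Compare 29 vs 29: take 29 from left. Merged: [1, 11, 11, 19, 23, 28, 29]
Compare 30 vs 29: take 29 from right. Merged: [1, 11, 11, 19, 23, 28, 29, 29]
Append remaining from left: [30, 35, 40]. Merged: [1, 11, 11, 19, 23, 28, 29, 29, 30, 35, 40]

Final merged array: [1, 11, 11, 19, 23, 28, 29, 29, 30, 35, 40]
Total comparisons: 8

The merged array is [1, 11, 11, 19, 23, 28, 29, 29, 30, 35, 40], requiring 8 comparisons. The merge step runs in O(n) time where n is the total number of elements.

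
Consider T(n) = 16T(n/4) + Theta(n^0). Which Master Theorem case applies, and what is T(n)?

Master Theorem for T(n) = 16T(n/4) + O(n^0):

a = 16, b = 4, c = 0
log_b(a) = log_4(16) = 2.0000

Case 1: c = 0 < log_4(16) = 2.0000
T(n) = O(n^(log_4 16)) = O(n^2)

For T(n) = 16T(n/4) + O(n^0): log_4(16) = 2.0000. This is Case 1 of the Master Theorem (c < log_b(a), work dominated by leaves), giving O(n^2).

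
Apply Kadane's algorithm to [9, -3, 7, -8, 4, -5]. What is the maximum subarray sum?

Using Kadane's algorithm on [9, -3, 7, -8, 4, -5]:

Scanning through the array:
Position 1 (value -3): max_ending_here = 6, max_so_far = 9
Position 2 (value 7): max_ending_here = 13, max_so_far = 13
Position 3 (value -8): max_ending_here = 5, max_so_far = 13
Position 4 (value 4): max_ending_here = 9, max_so_far = 13
Position 5 (value -5): max_ending_here = 4, max_so_far = 13

Maximum subarray: [9, -3, 7]
Maximum sum: 13

The maximum subarray is [9, -3, 7] with sum 13. This subarray runs from index 0 to index 2.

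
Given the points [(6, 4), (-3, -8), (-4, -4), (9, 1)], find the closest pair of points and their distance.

Computing all pairwise distances among 4 points:

d((6, 4), (-3, -8)) = 15.0
d((6, 4), (-4, -4)) = 12.8062
d((6, 4), (9, 1)) = 4.2426
d((-3, -8), (-4, -4)) = 4.1231 <-- minimum
d((-3, -8), (9, 1)) = 15.0
d((-4, -4), (9, 1)) = 13.9284

Closest pair: (-3, -8) and (-4, -4) with distance 4.1231

The closest pair is (-3, -8) and (-4, -4) with Euclidean distance 4.1231. For 4 points, brute-force pairwise comparison is shown above. For large n, the divide-and-conquer algorithm (sort by x, recurse on halves, check the dividing strip) achieves O(n log n).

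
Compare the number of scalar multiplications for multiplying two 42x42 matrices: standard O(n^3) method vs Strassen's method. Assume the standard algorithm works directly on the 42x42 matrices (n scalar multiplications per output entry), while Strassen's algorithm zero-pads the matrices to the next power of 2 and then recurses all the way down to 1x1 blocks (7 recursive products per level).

Matrix multiplication for 42x42 matrices:

Strassen's algorithm requires power-of-2 dimensions. Pad 42x42 to 64x64 (next power of 2).

Standard algorithm: 42^3 = 74088 multiplications
Strassen's algorithm: 7^(log2(64)) = 7^6 = 117649 multiplications
Difference: 74088 - 117649 = -43561 (Strassen uses MORE here due to padding overhead — for small or just-over-power-of-2 n, padding can outweigh the per-level savings)

Standard: 74088 multiplications (42^3). Strassen: 117649 multiplications (7^6, after padding to 64x64). Strassen reduces 8 recursive multiplications to 7 at each level.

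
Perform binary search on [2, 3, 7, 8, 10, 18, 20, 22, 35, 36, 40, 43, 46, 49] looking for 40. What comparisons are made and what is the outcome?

Binary search for 40 in [2, 3, 7, 8, 10, 18, 20, 22, 35, 36, 40, 43, 46, 49]:

lo=0, hi=13, mid=6, arr[mid]=20 -> 20 < 40, search right half
lo=7, hi=13, mid=10, arr[mid]=40 -> Found target at index 10!

Binary search finds 40 at index 10 after 2 comparisons. The search repeatedly halves the search space by comparing with the middle element.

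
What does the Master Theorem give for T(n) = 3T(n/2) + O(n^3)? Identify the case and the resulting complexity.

Master Theorem for T(n) = 3T(n/2) + O(n^3):

a = 3, b = 2, c = 3
log_b(a) = log_2(3) = 1.5850

Case 3: c = 3 > log_2(3) = 1.5850
T(n) = O(n^3) = O(n^3)

For T(n) = 3T(n/2) + O(n^3): log_2(3) = 1.5850. This is Case 3 of the Master Theorem (c > log_b(a), work dominated by root), giving O(n^3).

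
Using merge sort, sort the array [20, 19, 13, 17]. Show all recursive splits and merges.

Merge sort trace:

Split: [20, 19, 13, 17] -> [20, 19] and [13, 17]
  Split: [20, 19] -> [20] and [19]
  Merge: [20] + [19] -> [19, 20]
  Split: [13, 17] -> [13] and [17]
  Merge: [13] + [17] -> [13, 17]
Merge: [19, 20] + [13, 17] -> [13, 17, 19, 20]

Final sorted array: [13, 17, 19, 20]

The merge sort proceeds by recursively splitting the array and merging sorted halves.
After all merges, the sorted array is [13, 17, 19, 20].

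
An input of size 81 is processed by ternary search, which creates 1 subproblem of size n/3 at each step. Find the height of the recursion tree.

For divide and conquer with division factor 3:

Problem sizes at each level:
Level 0: 81
Level 1: 27
Level 2: 9
Level 3: 3
Level 4: 1

The root is level 0 and the size-1 base case is level 4 (the tree spans levels 0 through 4, i.e. 5 levels counting the root), so the depth is the number of divisions: log_3(81) = 4

The recursion tree depth is log_3(81) = 4. At each level, the problem size is divided by 3, so it takes 4 divisions to reduce to a base case of size 1. The algorithm makes 1 recursive call at each level.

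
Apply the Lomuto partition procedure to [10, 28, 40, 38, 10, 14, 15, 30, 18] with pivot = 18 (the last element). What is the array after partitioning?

Lomuto partition with pivot = 18:

Initial array: [10, 28, 40, 38, 10, 14, 15, 30, 18]

arr[0]=10 <= 18: swap with position 0, array becomes [10, 28, 40, 38, 10, 14, 15, 30, 18]
arr[1]=28 > 18: no swap
arr[2]=40 > 18: no swap
arr[3]=38 > 18: no swap
arr[4]=10 <= 18: swap with position 1, array becomes [10, 10, 40, 38, 28, 14, 15, 30, 18]
arr[5]=14 <= 18: swap with position 2, array becomes [10, 10, 14, 38, 28, 40, 15, 30, 18]
arr[6]=15 <= 18: swap with position 3, array becomes [10, 10, 14, 15, 28, 40, 38, 30, 18]
arr[7]=30 > 18: no swap

Place pivot at position 4: [10, 10, 14, 15, 18, 40, 38, 30, 28]
Pivot position: 4

After partitioning with pivot 18, the array becomes [10, 10, 14, 15, 18, 40, 38, 30, 28]. The pivot is placed at index 4. All elements to the left of the pivot are <= 18, and all elements to the right are > 18.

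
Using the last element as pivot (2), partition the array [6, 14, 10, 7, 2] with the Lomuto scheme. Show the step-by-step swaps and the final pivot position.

Lomuto partition with pivot = 2:

Initial array: [6, 14, 10, 7, 2]

arr[0]=6 > 2: no swap
arr[1]=14 > 2: no swap
arr[2]=10 > 2: no swap
arr[3]=7 > 2: no swap

Place pivot at position 0: [2, 14, 10, 7, 6]
Pivot position: 0

After partitioning with pivot 2, the array becomes [2, 14, 10, 7, 6]. The pivot is placed at index 0. All elements to the left of the pivot are <= 2, and all elements to the right are > 2.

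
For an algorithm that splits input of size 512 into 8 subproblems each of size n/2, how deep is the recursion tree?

For divide and conquer with division factor 2:

Problem sizes at each level:
Level 0: 512
Level 1: 256
Level 2: 128
Level 3: 64
Level 4: 32
Level 5: 16
Level 6: 8
Level 7: 4
Level 8: 2
Level 9: 1

The root is level 0 and the size-1 base case is level 9 (the tree spans levels 0 through 9, i.e. 10 levels counting the root), so the depth is the number of divisions: log_2(512) = 9

The recursion tree depth is log_2(512) = 9. At each level, the problem size is divided by 2, so it takes 9 divisions to reduce to a base case of size 1. The algorithm makes 8 recursive calls at each level.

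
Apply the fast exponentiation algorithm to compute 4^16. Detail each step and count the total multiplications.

Computing 4^16 by squaring (build up from 4^1; each line after the first costs one multiplication):

4^1 = 4
4^2 = (4^1)^2 = 4^2 = 16
4^4 = (4^2)^2 = 16^2 = 256
4^8 = (4^4)^2 = 256^2 = 65536
4^16 = (4^8)^2 = 65536^2 = 4294967296

Result: 4294967296
Multiplications needed: 4 (4 lines after 4^1)

4^16 = 4294967296. Using exponentiation by squaring, this requires 4 multiplications. The key idea: if the exponent is even, square the half-power; if odd, multiply by the base once.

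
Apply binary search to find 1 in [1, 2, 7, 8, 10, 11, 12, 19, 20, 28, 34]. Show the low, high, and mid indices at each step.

Binary search for 1 in [1, 2, 7, 8, 10, 11, 12, 19, 20, 28, 34]:

lo=0, hi=10, mid=5, arr[mid]=11 -> 11 > 1, search left half
lo=0, hi=4, mid=2, arr[mid]=7 -> 7 > 1, search left half
lo=0, hi=1, mid=0, arr[mid]=1 -> Found target at index 0!

Binary search finds 1 at index 0 after 3 comparisons. The search repeatedly halves the search space by comparing with the middle element.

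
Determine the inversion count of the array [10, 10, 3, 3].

Finding inversions in [10, 10, 3, 3]:

(0, 2): arr[0]=10 > arr[2]=3
(0, 3): arr[0]=10 > arr[3]=3
(1, 2): arr[1]=10 > arr[2]=3
(1, 3): arr[1]=10 > arr[3]=3

Total inversions: 4

The array has 4 inversion(s): (0,2), (0,3), (1,2), (1,3). Each pair (i,j) satisfies i < j and arr[i] > arr[j].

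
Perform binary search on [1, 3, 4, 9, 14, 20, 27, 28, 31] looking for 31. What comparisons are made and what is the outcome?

Binary search for 31 in [1, 3, 4, 9, 14, 20, 27, 28, 31]:

lo=0, hi=8, mid=4, arr[mid]=14 -> 14 < 31, search right half
lo=5, hi=8, mid=6, arr[mid]=27 -> 27 < 31, search right half
lo=7, hi=8, mid=7, arr[mid]=28 -> 28 < 31, search right half
lo=8, hi=8, mid=8, arr[mid]=31 -> Found target at index 8!

Binary search finds 31 at index 8 after 4 comparisons. The search repeatedly halves the search space by comparing with the middle element.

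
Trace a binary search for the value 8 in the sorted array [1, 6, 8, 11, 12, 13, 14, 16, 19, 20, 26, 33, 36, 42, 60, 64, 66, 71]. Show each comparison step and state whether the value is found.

Binary search for 8 in [1, 6, 8, 11, 12, 13, 14, 16, 19, 20, 26, 33, 36, 42, 60, 64, 66, 71]:

lo=0, hi=17, mid=8, arr[mid]=19 -> 19 > 8, search left half
lo=0, hi=7, mid=3, arr[mid]=11 -> 11 > 8, search left half
lo=0, hi=2, mid=1, arr[mid]=6 -> 6 < 8, search right half
lo=2, hi=2, mid=2, arr[mid]=8 -> Found target at index 2!

Binary search finds 8 at index 2 after 4 comparisons. The search repeatedly halves the search space by comparing with the middle element.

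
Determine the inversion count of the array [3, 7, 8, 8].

Finding inversions in [3, 7, 8, 8]:


Total inversions: 0

The array has 0 inversions. It is already sorted.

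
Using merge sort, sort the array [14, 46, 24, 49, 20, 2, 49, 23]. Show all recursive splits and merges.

Merge sort trace:

Split: [14, 46, 24, 49, 20, 2, 49, 23] -> [14, 46, 24, 49] and [20, 2, 49, 23]
  Split: [14, 46, 24, 49] -> [14, 46] and [24, 49]
    Split: [14, 46] -> [14] and [46]
    Merge: [14] + [46] -> [14, 46]
    Split: [24, 49] -> [24] and [49]
    Merge: [24] + [49] -> [24, 49]
  Merge: [14, 46] + [24, 49] -> [14, 24, 46, 49]
  Split: [20, 2, 49, 23] -> [20, 2] and [49, 23]
    Split: [20, 2] -> [20] and [2]
    Merge: [20] + [2] -> [2, 20]
    Split: [49, 23] -> [49] and [23]
    Merge: [49] + [23] -> [23, 49]
  Merge: [2, 20] + [23, 49] -> [2, 20, 23, 49]
Merge: [14, 24, 46, 49] + [2, 20, 23, 49] -> [2, 14, 20, 23, 24, 46, 49, 49]

Final sorted array: [2, 14, 20, 23, 24, 46, 49, 49]

The merge sort proceeds by recursively splitting the array and merging sorted halves.
After all merges, the sorted array is [2, 14, 20, 23, 24, 46, 49, 49].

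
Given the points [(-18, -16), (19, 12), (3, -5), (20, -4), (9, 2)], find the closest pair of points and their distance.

Computing all pairwise distances among 5 points:

d((-18, -16), (19, 12)) = 46.4004
d((-18, -16), (3, -5)) = 23.7065
d((-18, -16), (20, -4)) = 39.8497
d((-18, -16), (9, 2)) = 32.45
d((19, 12), (3, -5)) = 23.3452
d((19, 12), (20, -4)) = 16.0312
d((19, 12), (9, 2)) = 14.1421
d((3, -5), (20, -4)) = 17.0294
d((3, -5), (9, 2)) = 9.2195 <-- minimum
d((20, -4), (9, 2)) = 12.53

Closest pair: (3, -5) and (9, 2) with distance 9.2195

The closest pair is (3, -5) and (9, 2) with Euclidean distance 9.2195. For 5 points, brute-force pairwise comparison is shown above. For large n, the divide-and-conquer algorithm (sort by x, recurse on halves, check the dividing strip) achieves O(n log n).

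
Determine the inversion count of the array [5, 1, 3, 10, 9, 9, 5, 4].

Finding inversions in [5, 1, 3, 10, 9, 9, 5, 4]:

(0, 1): arr[0]=5 > arr[1]=1
(0, 2): arr[0]=5 > arr[2]=3
(0, 7): arr[0]=5 > arr[7]=4
(3, 4): arr[3]=10 > arr[4]=9
(3, 5): arr[3]=10 > arr[5]=9
(3, 6): arr[3]=10 > arr[6]=5
(3, 7): arr[3]=10 > arr[7]=4
(4, 6): arr[4]=9 > arr[6]=5
(4, 7): arr[4]=9 > arr[7]=4
(5, 6): arr[5]=9 > arr[6]=5
(5, 7): arr[5]=9 > arr[7]=4
(6, 7): arr[6]=5 > arr[7]=4

Total inversions: 12

The array has 12 inversion(s): (0,1), (0,2), (0,7), (3,4), (3,5), (3,6), (3,7), (4,6), (4,7), (5,6), (5,7), (6,7). Each pair (i,j) satisfies i < j and arr[i] > arr[j].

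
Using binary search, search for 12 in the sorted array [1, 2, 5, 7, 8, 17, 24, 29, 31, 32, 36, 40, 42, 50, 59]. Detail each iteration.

Binary search for 12 in [1, 2, 5, 7, 8, 17, 24, 29, 31, 32, 36, 40, 42, 50, 59]:

lo=0, hi=14, mid=7, arr[mid]=29 -> 29 > 12, search left half
lo=0, hi=6, mid=3, arr[mid]=7 -> 7 < 12, search right half
lo=4, hi=6, mid=5, arr[mid]=17 -> 17 > 12, search left half
lo=4, hi=4, mid=4, arr[mid]=8 -> 8 < 12, search right half
lo=5 > hi=4, target 12 not found

Binary search determines that 12 is not in the array after 4 comparisons. The search space was exhausted without finding the target.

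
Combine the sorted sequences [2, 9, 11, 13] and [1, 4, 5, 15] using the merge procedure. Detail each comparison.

Merging process:

Compare 2 vs 1: take 1 from right. Merged: [1]
Compare 2 vs 4: take 2 from left. Merged: [1, 2]
Compare 9 vs 4: take 4 from right. Merged: [1, 2, 4]
Compare 9 vs 5: take 5 from right. Merged: [1, 2, 4, 5]
Compare 9 vs 15: take 9 from left. Merged: [1, 2, 4, 5, 9]
Compare 11 vs 15: take 11 from left. Merged: [1, 2, 4, 5, 9, 11]
Compare 13 vs 15: take 13 from left. Merged: [1, 2, 4, 5, 9, 11, 13]
Append remaining from right: [15]. Merged: [1, 2, 4, 5, 9, 11, 13, 15]

Final merged array: [1, 2, 4, 5, 9, 11, 13, 15]
Total comparisons: 7

The merged array is [1, 2, 4, 5, 9, 11, 13, 15], requiring 7 comparisons. The merge step runs in O(n) time where n is the total number of elements.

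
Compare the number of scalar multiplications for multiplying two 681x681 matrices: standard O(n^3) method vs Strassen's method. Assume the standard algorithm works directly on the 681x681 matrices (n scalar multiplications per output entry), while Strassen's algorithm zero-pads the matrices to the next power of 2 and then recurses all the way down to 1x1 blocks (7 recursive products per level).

Matrix multiplication for 681x681 matrices:

Strassen's algorithm requires power-of-2 dimensions. Pad 681x681 to 1024x1024 (next power of 2).

Standard algorithm: 681^3 = 315821241 multiplications
Strassen's algorithm: 7^(log2(1024)) = 7^10 = 282475249 multiplications
Savings: 315821241 - 282475249 = 33345992 multiplications

Standard: 315821241 multiplications (681^3). Strassen: 282475249 multiplications (7^10, after padding to 1024x1024). Strassen reduces 8 recursive multiplications to 7 at each level.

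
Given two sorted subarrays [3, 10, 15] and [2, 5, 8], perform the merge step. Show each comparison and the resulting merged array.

Merging process:

Compare 3 vs 2: take 2 from right. Merged: [2]
Compare 3 vs 5: take 3 from left. Merged: [2, 3]
Compare 10 vs 5: take 5 from right. Merged: [2, 3, 5]
Compare 10 vs 8: take 8 from right. Merged: [2, 3, 5, 8]
Append remaining from left: [10, 15]. Merged: [2, 3, 5, 8, 10, 15]

Final merged array: [2, 3, 5, 8, 10, 15]
Total comparisons: 4

The merged array is [2, 3, 5, 8, 10, 15], requiring 4 comparisons. The merge step runs in O(n) time where n is the total number of elements.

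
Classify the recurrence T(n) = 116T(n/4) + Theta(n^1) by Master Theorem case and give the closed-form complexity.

Master Theorem for T(n) = 116T(n/4) + O(n^1):

a = 116, b = 4, c = 1
log_b(a) = log_4(116) = 3.4290

Case 1: c = 1 < log_4(116) = 3.4290
T(n) = O(n^(log_4 116))

For T(n) = 116T(n/4) + O(n^1): log_4(116) = 3.4290. This is Case 1 of the Master Theorem (c < log_b(a), work dominated by leaves), giving O(n^(log_4 116)).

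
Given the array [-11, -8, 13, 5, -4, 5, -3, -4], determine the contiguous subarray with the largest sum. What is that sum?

Using Kadane's algorithm on [-11, -8, 13, 5, -4, 5, -3, -4]:

Scanning through the array:
Position 1 (value -8): max_ending_here = -8, max_so_far = -8
Position 2 (value 13): max_ending_here = 13, max_so_far = 13
Position 3 (value 5): max_ending_here = 18, max_so_far = 18
Position 4 (value -4): max_ending_here = 14, max_so_far = 18
Position 5 (value 5): max_ending_here = 19, max_so_far = 19
Position 6 (value -3): max_ending_here = 16, max_so_far = 19
Position 7 (value -4): max_ending_here = 12, max_so_far = 19

Maximum subarray: [13, 5, -4, 5]
Maximum sum: 19

The maximum subarray is [13, 5, -4, 5] with sum 19. This subarray runs from index 2 to index 5.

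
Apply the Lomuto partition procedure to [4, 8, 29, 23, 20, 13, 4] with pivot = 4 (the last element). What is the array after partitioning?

Lomuto partition with pivot = 4:

Initial array: [4, 8, 29, 23, 20, 13, 4]

arr[0]=4 <= 4: swap with position 0, array becomes [4, 8, 29, 23, 20, 13, 4]
arr[1]=8 > 4: no swap
arr[2]=29 > 4: no swap
arr[3]=23 > 4: no swap
arr[4]=20 > 4: no swap
arr[5]=13 > 4: no swap

Place pivot at position 1: [4, 4, 29, 23, 20, 13, 8]
Pivot position: 1

After partitioning with pivot 4, the array becomes [4, 4, 29, 23, 20, 13, 8]. The pivot is placed at index 1. All elements to the left of the pivot are <= 4, and all elements to the right are > 4.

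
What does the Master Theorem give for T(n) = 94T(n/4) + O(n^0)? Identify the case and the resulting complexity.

Master Theorem for T(n) = 94T(n/4) + O(n^0):

a = 94, b = 4, c = 0
log_b(a) = log_4(94) = 3.2773

Case 1: c = 0 < log_4(94) = 3.2773
T(n) = O(n^(log_4 94))

For T(n) = 94T(n/4) + O(n^0): log_4(94) = 3.2773. This is Case 1 of the Master Theorem (c < log_b(a), work dominated by leaves), giving O(n^(log_4 94)).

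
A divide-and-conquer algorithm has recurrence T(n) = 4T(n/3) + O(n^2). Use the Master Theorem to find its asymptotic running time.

Master Theorem for T(n) = 4T(n/3) + O(n^2):

a = 4, b = 3, c = 2
log_b(a) = log_3(4) = 1.2619

Case 3: c = 2 > log_3(4) = 1.2619
T(n) = O(n^2) = O(n^2)

For T(n) = 4T(n/3) + O(n^2): log_3(4) = 1.2619. This is Case 3 of the Master Theorem (c > log_b(a), work dominated by root), giving O(n^2).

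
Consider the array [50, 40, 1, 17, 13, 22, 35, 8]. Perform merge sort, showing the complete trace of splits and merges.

Merge sort trace:

Split: [50, 40, 1, 17, 13, 22, 35, 8] -> [50, 40, 1, 17] and [13, 22, 35, 8]
  Split: [50, 40, 1, 17] -> [50, 40] and [1, 17]
    Split: [50, 40] -> [50] and [40]
    Merge: [50] + [40] -> [40, 50]
    Split: [1, 17] -> [1] and [17]
    Merge: [1] + [17] -> [1, 17]
  Merge: [40, 50] + [1, 17] -> [1, 17, 40, 50]
  Split: [13, 22, 35, 8] -> [13, 22] and [35, 8]
    Split: [13, 22] -> [13] and [22]
    Merge: [13] + [22] -> [13, 22]
    Split: [35, 8] -> [35] and [8]
    Merge: [35] + [8] -> [8, 35]
  Merge: [13, 22] + [8, 35] -> [8, 13, 22, 35]
Merge: [1, 17, 40, 50] + [8, 13, 22, 35] -> [1, 8, 13, 17, 22, 35, 40, 50]

Final sorted array: [1, 8, 13, 17, 22, 35, 40, 50]

The merge sort proceeds by recursively splitting the array and merging sorted halves.
After all merges, the sorted array is [1, 8, 13, 17, 22, 35, 40, 50].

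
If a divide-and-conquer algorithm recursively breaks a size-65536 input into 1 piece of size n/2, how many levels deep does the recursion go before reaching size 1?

For divide and conquer with division factor 2:

Problem sizes at each level:
Level 0: 65536
Level 1: 32768
Level 2: 16384
Level 3: 8192
Level 4: 4096
Level 5: 2048
Level 6: 1024
Level 7: 512
Level 8: 256
Level 9: 128
Level 10: 64
Level 11: 32
Level 12: 16
Level 13: 8
Level 14: 4
Level 15: 2
Level 16: 1

The root is level 0 and the size-1 base case is level 16 (the tree spans levels 0 through 16, i.e. 17 levels counting the root), so the depth is the number of divisions: log_2(65536) = 16

The recursion tree depth is log_2(65536) = 16. At each level, the problem size is divided by 2, so it takes 16 divisions to reduce to a base case of size 1. The algorithm makes 1 recursive call at each level.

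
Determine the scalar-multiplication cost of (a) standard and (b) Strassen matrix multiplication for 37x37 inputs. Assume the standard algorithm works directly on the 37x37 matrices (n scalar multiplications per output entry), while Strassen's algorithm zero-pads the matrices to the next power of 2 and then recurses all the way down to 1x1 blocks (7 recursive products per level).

Matrix multiplication for 37x37 matrices:

Strassen's algorithm requires power-of-2 dimensions. Pad 37x37 to 64x64 (next power of 2).

Standard algorithm: 37^3 = 50653 multiplications
Strassen's algorithm: 7^(log2(64)) = 7^6 = 117649 multiplications
Difference: 50653 - 117649 = -66996 (Strassen uses MORE here due to padding overhead — for small or just-over-power-of-2 n, padding can outweigh the per-level savings)

Standard: 50653 multiplications (37^3). Strassen: 117649 multiplications (7^6, after padding to 64x64). Strassen reduces 8 recursive multiplications to 7 at each level.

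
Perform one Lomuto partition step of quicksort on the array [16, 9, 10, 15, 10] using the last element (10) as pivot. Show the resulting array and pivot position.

Lomuto partition with pivot = 10:

Initial array: [16, 9, 10, 15, 10]

arr[0]=16 > 10: no swap
arr[1]=9 <= 10: swap with position 0, array becomes [9, 16, 10, 15, 10]
arr[2]=10 <= 10: swap with position 1, array becomes [9, 10, 16, 15, 10]
arr[3]=15 > 10: no swap

Place pivot at position 2: [9, 10, 10, 15, 16]
Pivot position: 2

After partitioning with pivot 10, the array becomes [9, 10, 10, 15, 16]. The pivot is placed at index 2. All elements to the left of the pivot are <= 10, and all elements to the right are > 10.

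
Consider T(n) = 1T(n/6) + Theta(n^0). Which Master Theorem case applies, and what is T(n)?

Master Theorem for T(n) = 1T(n/6) + O(n^0):

a = 1, b = 6, c = 0
log_b(a) = log_6(1) = 0.0000

Case 2: c = 0 = log_6(1) = 0.0000
T(n) = O(n^0 log n) = O(log n)

For T(n) = 1T(n/6) + O(n^0): log_6(1) = 0.0000. This is Case 2 of the Master Theorem (c = log_b(a), equal work at all levels), giving O(log n).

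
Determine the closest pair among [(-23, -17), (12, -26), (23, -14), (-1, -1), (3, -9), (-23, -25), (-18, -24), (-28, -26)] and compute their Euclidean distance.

Computing all pairwise distances among 8 points:

d((-23, -17), (12, -26)) = 36.1386
d((-23, -17), (23, -14)) = 46.0977
d((-23, -17), (-1, -1)) = 27.2029
d((-23, -17), (3, -9)) = 27.2029
d((-23, -17), (-23, -25)) = 8.0
d((-23, -17), (-18, -24)) = 8.6023
d((-23, -17), (-28, -26)) = 10.2956
d((12, -26), (23, -14)) = 16.2788
d((12, -26), (-1, -1)) = 28.178
d((12, -26), (3, -9)) = 19.2354
d((12, -26), (-23, -25)) = 35.0143
d((12, -26), (-18, -24)) = 30.0666
d((12, -26), (-28, -26)) = 40.0
d((23, -14), (-1, -1)) = 27.2947
d((23, -14), (3, -9)) = 20.6155
d((23, -14), (-23, -25)) = 47.2969
d((23, -14), (-18, -24)) = 42.2019
d((23, -14), (-28, -26)) = 52.3927
d((-1, -1), (3, -9)) = 8.9443
d((-1, -1), (-23, -25)) = 32.5576
d((-1, -1), (-18, -24)) = 28.6007
d((-1, -1), (-28, -26)) = 36.7967
d((3, -9), (-23, -25)) = 30.5287
d((3, -9), (-18, -24)) = 25.807
d((3, -9), (-28, -26)) = 35.3553
d((-23, -25), (-18, -24)) = 5.099 <-- minimum
d((-23, -25), (-28, -26)) = 5.099 <-- minimum
d((-18, -24), (-28, -26)) = 10.198

Minimum distance: 5.099 (tie among 2 pairs: (-23, -25) and (-18, -24); (-23, -25) and (-28, -26))

The minimum Euclidean distance is 5.099. There is a tie: 2 pairs achieve this minimum — (-23, -25) and (-18, -24); (-23, -25) and (-28, -26). Any of these is a valid closest pair. For 8 points, brute-force pairwise comparison is shown above. For large n, the divide-and-conquer algorithm (sort by x, recurse on halves, check the dividing strip) achieves O(n log n).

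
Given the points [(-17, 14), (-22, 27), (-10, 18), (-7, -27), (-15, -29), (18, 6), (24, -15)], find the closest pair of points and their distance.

Computing all pairwise distances among 7 points:

d((-17, 14), (-22, 27)) = 13.9284
d((-17, 14), (-10, 18)) = 8.0623 <-- minimum
d((-17, 14), (-7, -27)) = 42.2019
d((-17, 14), (-15, -29)) = 43.0465
d((-17, 14), (18, 6)) = 35.9026
d((-17, 14), (24, -15)) = 50.2195
d((-22, 27), (-10, 18)) = 15.0
d((-22, 27), (-7, -27)) = 56.0446
d((-22, 27), (-15, -29)) = 56.4358
d((-22, 27), (18, 6)) = 45.1774
d((-22, 27), (24, -15)) = 62.2896
d((-10, 18), (-7, -27)) = 45.0999
d((-10, 18), (-15, -29)) = 47.2652
d((-10, 18), (18, 6)) = 30.4631
d((-10, 18), (24, -15)) = 47.3814
d((-7, -27), (-15, -29)) = 8.2462
d((-7, -27), (18, 6)) = 41.4005
d((-7, -27), (24, -15)) = 33.2415
d((-15, -29), (18, 6)) = 48.1041
d((-15, -29), (24, -15)) = 41.4367
d((18, 6), (24, -15)) = 21.8403

Closest pair: (-17, 14) and (-10, 18) with distance 8.0623

The closest pair is (-17, 14) and (-10, 18) with Euclidean distance 8.0623. For 7 points, brute-force pairwise comparison is shown above. For large n, the divide-and-conquer algorithm (sort by x, recurse on halves, check the dividing strip) achieves O(n log n).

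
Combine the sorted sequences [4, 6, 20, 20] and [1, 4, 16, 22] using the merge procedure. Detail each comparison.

Merging process:

Compare 4 vs 1: take 1 from right. Merged: [1]
Compare 4 vs 4: take 4 from left. Merged: [1, 4]
Compare 6 vs 4: take 4 from right. Merged: [1, 4, 4]
Compare 6 vs 16: take 6 from left. Merged: [1, 4, 4, 6]
Compare 20 vs 16: take 16 from right. Merged: [1, 4, 4, 6, 16]
Compare 20 vs 22: take 20 from left. Merged: [1, 4, 4, 6, 16, 20]
Compare 20 vs 22: take 20 from left. Merged: [1, 4, 4, 6, 16, 20, 20]
Append remaining from right: [22]. Merged: [1, 4, 4, 6, 16, 20, 20, 22]

Final merged array: [1, 4, 4, 6, 16, 20, 20, 22]
Total comparisons: 7

The merged array is [1, 4, 4, 6, 16, 20, 20, 22], requiring 7 comparisons. The merge step runs in O(n) time where n is the total number of elements.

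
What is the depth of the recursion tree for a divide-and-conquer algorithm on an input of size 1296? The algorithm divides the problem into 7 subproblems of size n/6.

For divide and conquer with division factor 6:

Problem sizes at each level:
Level 0: 1296
Level 1: 216
Level 2: 36
Level 3: 6
Level 4: 1

The root is level 0 and the size-1 base case is level 4 (the tree spans levels 0 through 4, i.e. 5 levels counting the root), so the depth is the number of divisions: log_6(1296) = 4

The recursion tree depth is log_6(1296) = 4. At each level, the problem size is divided by 6, so it takes 4 divisions to reduce to a base case of size 1. The algorithm makes 7 recursive calls at each level.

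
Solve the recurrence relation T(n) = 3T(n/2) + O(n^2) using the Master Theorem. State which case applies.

Master Theorem for T(n) = 3T(n/2) + O(n^2):

a = 3, b = 2, c = 2
log_b(a) = log_2(3) = 1.5850

Case 3: c = 2 > log_2(3) = 1.5850
T(n) = O(n^2) = O(n^2)

For T(n) = 3T(n/2) + O(n^2): log_2(3) = 1.5850. This is Case 3 of the Master Theorem (c > log_b(a), work dominated by root), giving O(n^2).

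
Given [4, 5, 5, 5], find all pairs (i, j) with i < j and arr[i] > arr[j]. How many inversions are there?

Finding inversions in [4, 5, 5, 5]:


Total inversions: 0

The array has 0 inversions. It is already sorted.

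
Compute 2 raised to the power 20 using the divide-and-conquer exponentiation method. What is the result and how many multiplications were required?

Computing 2^20 by squaring (build up from 2^1; each line after the first costs one multiplication):

2^1 = 2
2^2 = (2^1)^2 = 2^2 = 4
2^4 = (2^2)^2 = 4^2 = 16
2^5 = 2 * 2^4 = 2 * 16 = 32
2^10 = (2^5)^2 = 32^2 = 1024
2^20 = (2^10)^2 = 1024^2 = 1048576

Result: 1048576
Multiplications needed: 5 (5 lines after 2^1)

2^20 = 1048576. Using exponentiation by squaring, this requires 5 multiplications. The key idea: if the exponent is even, square the half-power; if odd, multiply by the base once.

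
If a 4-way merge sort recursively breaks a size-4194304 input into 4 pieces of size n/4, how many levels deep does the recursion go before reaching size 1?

For divide and conquer with division factor 4:

Problem sizes at each level:
Level 0: 4194304
Level 1: 1048576
Level 2: 262144
Level 3: 65536
Level 4: 16384
Level 5: 4096
Level 6: 1024
Level 7: 256
Level 8: 64
Level 9: 16
Level 10: 4
Level 11: 1

The root is level 0 and the size-1 base case is level 11 (the tree spans levels 0 through 11, i.e. 12 levels counting the root), so the depth is the number of divisions: log_4(4194304) = 11

The recursion tree depth is log_4(4194304) = 11. At each level, the problem size is divided by 4, so it takes 11 divisions to reduce to a base case of size 1. The algorithm makes 4 recursive calls at each level.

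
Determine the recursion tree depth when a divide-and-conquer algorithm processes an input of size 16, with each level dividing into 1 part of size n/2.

For divide and conquer with division factor 2:

Problem sizes at each level:
Level 0: 16
Level 1: 8
Level 2: 4
Level 3: 2
Level 4: 1

The root is level 0 and the size-1 base case is level 4 (the tree spans levels 0 through 4, i.e. 5 levels counting the root), so the depth is the number of divisions: log_2(16) = 4

The recursion tree depth is log_2(16) = 4. At each level, the problem size is divided by 2, so it takes 4 divisions to reduce to a base case of size 1. The algorithm makes 1 recursive call at each level.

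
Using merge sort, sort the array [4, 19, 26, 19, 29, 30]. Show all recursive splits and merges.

Merge sort trace:

Split: [4, 19, 26, 19, 29, 30] -> [4, 19, 26] and [19, 29, 30]
  Split: [4, 19, 26] -> [4] and [19, 26]
    Split: [19, 26] -> [19] and [26]
    Merge: [19] + [26] -> [19, 26]
  Merge: [4] + [19, 26] -> [4, 19, 26]
  Split: [19, 29, 30] -> [19] and [29, 30]
    Split: [29, 30] -> [29] and [30]
    Merge: [29] + [30] -> [29, 30]
  Merge: [19] + [29, 30] -> [19, 29, 30]
Merge: [4, 19, 26] + [19, 29, 30] -> [4, 19, 19, 26, 29, 30]

Final sorted array: [4, 19, 19, 26, 29, 30]

The merge sort proceeds by recursively splitting the array and merging sorted halves.
After all merges, the sorted array is [4, 19, 19, 26, 29, 30].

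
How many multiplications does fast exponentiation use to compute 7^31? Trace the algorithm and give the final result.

Computing 7^31 by squaring (build up from 7^1; each line after the first costs one multiplication):

7^1 = 7
7^2 = (7^1)^2 = 7^2 = 49
7^3 = 7 * 7^2 = 7 * 49 = 343
7^6 = (7^3)^2 = 343^2 = 117649
7^7 = 7 * 7^6 = 7 * 117649 = 823543
7^14 = (7^7)^2 = 823543^2 = 678223072849
7^15 = 7 * 7^14 = 7 * 678223072849 = 4747561509943
7^30 = (7^15)^2 = 4747561509943^2 = 22539340290692258087863249
7^31 = 7 * 7^30 = 7 * 22539340290692258087863249 = 157775382034845806615042743

Result: 157775382034845806615042743
Multiplications needed: 8 (8 lines after 7^1)

7^31 = 157775382034845806615042743. Using exponentiation by squaring, this requires 8 multiplications. The key idea: if the exponent is even, square the half-power; if odd, multiply by the base once.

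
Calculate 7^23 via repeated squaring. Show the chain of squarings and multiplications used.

Computing 7^23 by squaring (build up from 7^1; each line after the first costs one multiplication):

7^1 = 7
7^2 = (7^1)^2 = 7^2 = 49
7^4 = (7^2)^2 = 49^2 = 2401
7^5 = 7 * 7^4 = 7 * 2401 = 16807
7^10 = (7^5)^2 = 16807^2 = 282475249
7^11 = 7 * 7^10 = 7 * 282475249 = 1977326743
7^22 = (7^11)^2 = 1977326743^2 = 3909821048582988049
7^23 = 7 * 7^22 = 7 * 3909821048582988049 = 27368747340080916343

Result: 27368747340080916343
Multiplications needed: 7 (7 lines after 7^1)

7^23 = 27368747340080916343. Using exponentiation by squaring, this requires 7 multiplications. The key idea: if the exponent is even, square the half-power; if odd, multiply by the base once.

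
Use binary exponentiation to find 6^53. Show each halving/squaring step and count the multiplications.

Computing 6^53 by squaring (build up from 6^1; each line after the first costs one multiplication):

6^1 = 6
6^2 = (6^1)^2 = 6^2 = 36
6^3 = 6 * 6^2 = 6 * 36 = 216
6^6 = (6^3)^2 = 216^2 = 46656
6^12 = (6^6)^2 = 46656^2 = 2176782336
6^13 = 6 * 6^12 = 6 * 2176782336 = 13060694016
6^26 = (6^13)^2 = 13060694016^2 = 170581728179578208256
6^52 = (6^26)^2 = 170581728179578208256^2 = 29098125988731506183153025616435306561536
6^53 = 6 * 6^52 = 6 * 29098125988731506183153025616435306561536 = 174588755932389037098918153698611839369216

Result: 174588755932389037098918153698611839369216
Multiplications needed: 8 (8 lines after 6^1)

6^53 = 174588755932389037098918153698611839369216. Using exponentiation by squaring, this requires 8 multiplications. The key idea: if the exponent is even, square the half-power; if odd, multiply by the base once.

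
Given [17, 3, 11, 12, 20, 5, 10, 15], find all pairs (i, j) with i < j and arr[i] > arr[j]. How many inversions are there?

Finding inversions in [17, 3, 11, 12, 20, 5, 10, 15]:

(0, 1): arr[0]=17 > arr[1]=3
(0, 2): arr[0]=17 > arr[2]=11
(0, 3): arr[0]=17 > arr[3]=12
(0, 5): arr[0]=17 > arr[5]=5
(0, 6): arr[0]=17 > arr[6]=10
(0, 7): arr[0]=17 > arr[7]=15
(2, 5): arr[2]=11 > arr[5]=5
(2, 6): arr[2]=11 > arr[6]=10
(3, 5): arr[3]=12 > arr[5]=5
(3, 6): arr[3]=12 > arr[6]=10
(4, 5): arr[4]=20 > arr[5]=5
(4, 6): arr[4]=20 > arr[6]=10
(4, 7): arr[4]=20 > arr[7]=15

Total inversions: 13

The array has 13 inversion(s): (0,1), (0,2), (0,3), (0,5), (0,6), (0,7), (2,5), (2,6), (3,5), (3,6), (4,5), (4,6), (4,7). Each pair (i,j) satisfies i < j and arr[i] > arr[j].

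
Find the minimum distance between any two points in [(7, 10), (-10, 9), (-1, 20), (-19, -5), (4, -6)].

Computing all pairwise distances among 5 points:

d((7, 10), (-10, 9)) = 17.0294
d((7, 10), (-1, 20)) = 12.8062 <-- minimum
d((7, 10), (-19, -5)) = 30.0167
d((7, 10), (4, -6)) = 16.2788
d((-10, 9), (-1, 20)) = 14.2127
d((-10, 9), (-19, -5)) = 16.6433
d((-10, 9), (4, -6)) = 20.5183
d((-1, 20), (-19, -5)) = 30.8058
d((-1, 20), (4, -6)) = 26.4764
d((-19, -5), (4, -6)) = 23.0217

Closest pair: (7, 10) and (-1, 20) with distance 12.8062

The closest pair is (7, 10) and (-1, 20) with Euclidean distance 12.8062. For 5 points, brute-force pairwise comparison is shown above. For large n, the divide-and-conquer algorithm (sort by x, recurse on halves, check the dividing strip) achieves O(n log n).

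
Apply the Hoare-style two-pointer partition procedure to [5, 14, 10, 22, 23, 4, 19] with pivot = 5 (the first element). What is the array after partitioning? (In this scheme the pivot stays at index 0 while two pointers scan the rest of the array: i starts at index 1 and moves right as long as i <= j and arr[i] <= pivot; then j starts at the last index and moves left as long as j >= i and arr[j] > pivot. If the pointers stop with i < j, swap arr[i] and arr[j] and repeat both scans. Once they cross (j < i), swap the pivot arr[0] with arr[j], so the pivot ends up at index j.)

Hoare-style two-pointer partition with pivot = 5:

Initial array: [5, 14, 10, 22, 23, 4, 19]

Pointers start at i = 1, j = 6.
i stops at index 1 (arr[1]=14 > 5), j stops at index 5 (arr[5]=4 <= 5): swap arr[1] and arr[5], array becomes [5, 4, 10, 22, 23, 14, 19]
i ends at 2, j ends at 1: the pointers have crossed (j < i), so scanning stops.

Swap pivot arr[0] with arr[1] to place pivot at position 1: [4, 5, 10, 22, 23, 14, 19]
Pivot position: 1

After partitioning with pivot 5, the array becomes [4, 5, 10, 22, 23, 14, 19]. The pivot is placed at index 1. All elements to the left of the pivot are <= 5, and all elements to the right are > 5.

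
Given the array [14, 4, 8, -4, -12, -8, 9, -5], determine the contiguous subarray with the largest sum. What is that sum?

Using Kadane's algorithm on [14, 4, 8, -4, -12, -8, 9, -5]:

Scanning through the array:
Position 1 (value 4): max_ending_here = 18, max_so_far = 18
Position 2 (value 8): max_ending_here = 26, max_so_far = 26
Position 3 (value -4): max_ending_here = 22, max_so_far = 26
Position 4 (value -12): max_ending_here = 10, max_so_far = 26
Position 5 (value -8): max_ending_here = 2, max_so_far = 26
Position 6 (value 9): max_ending_here = 11, max_so_far = 26
Position 7 (value -5): max_ending_here = 6, max_so_far = 26

Maximum subarray: [14, 4, 8]
Maximum sum: 26

The maximum subarray is [14, 4, 8] with sum 26. This subarray runs from index 0 to index 2.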